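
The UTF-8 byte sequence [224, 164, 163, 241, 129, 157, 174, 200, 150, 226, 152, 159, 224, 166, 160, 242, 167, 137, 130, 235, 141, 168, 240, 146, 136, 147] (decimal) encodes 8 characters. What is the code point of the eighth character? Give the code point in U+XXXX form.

Offset 0: leading byte 0xE0 = 11100000 → 3-byte char #1 = E0 A4 A3.
Offset 3: leading byte 0xF1 = 11110001 → 4-byte char #2 = F1 81 9D AE.
Offset 7: leading byte 0xC8 = 11001000 → 2-byte char #3 = C8 96.
Offset 9: leading byte 0xE2 = 11100010 → 3-byte char #4 = E2 98 9F.
Offset 12: leading byte 0xE0 = 11100000 → 3-byte char #5 = E0 A6 A0.
Offset 15: leading byte 0xF2 = 11110010 → 4-byte char #6 = F2 A7 89 82.
Offset 19: leading byte 0xEB = 11101011 → 3-byte char #7 = EB 8D A8.
Offset 22: leading byte 0xF0 = 11110000 → 4-byte char #8 = F0 92 88 93.
Leading byte 0xF0 = 11110000 matches 11110xxx → 4-byte sequence.
Byte 1: 0xF0 = 11110000, payload 000 (3 bits).
Byte 2: 0x92 = 10010010 (10xxxxxx ✓), payload 010010.
Byte 3: 0x88 = 10001000 (10xxxxxx ✓), payload 001000.
Byte 4: 0x93 = 10010011 (10xxxxxx ✓), payload 010011.
Concatenate: 000010010001000010011 = 0x12213 (21 bits → U+12213).

U+12213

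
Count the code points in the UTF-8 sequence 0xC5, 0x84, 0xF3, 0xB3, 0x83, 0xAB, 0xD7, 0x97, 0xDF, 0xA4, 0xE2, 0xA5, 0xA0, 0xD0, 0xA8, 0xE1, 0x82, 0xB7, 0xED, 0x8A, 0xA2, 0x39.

Byte at offset 0: 0xC5 = 11000101 → 2-byte char (#1). Advance 2.
Byte at offset 2: 0xF3 = 11110011 → 4-byte char (#2). Advance 4.
Byte at offset 6: 0xD7 = 11010111 → 2-byte char (#3). Advance 2.
Byte at offset 8: 0xDF = 11011111 → 2-byte char (#4). Advance 2.
Byte at offset 10: 0xE2 = 11100010 → 3-byte char (#5). Advance 3.
Byte at offset 13: 0xD0 = 11010000 → 2-byte char (#6). Advance 2.
Byte at offset 15: 0xE1 = 11100001 → 3-byte char (#7). Advance 3.
Byte at offset 18: 0xED = 11101101 → 3-byte char (#8). Advance 3.
Byte at offset 21: 0x39 = 00111001 → 1-byte char (#9). Advance 1.
Reached end at offset 22 after 9 code points.

9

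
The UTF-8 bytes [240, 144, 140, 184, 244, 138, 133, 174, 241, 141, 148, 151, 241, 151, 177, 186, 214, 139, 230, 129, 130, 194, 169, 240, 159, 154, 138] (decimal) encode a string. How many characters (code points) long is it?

Byte at offset 0: 0xF0 = 11110000 → 4-byte char (#1). Advance 4.
Byte at offset 4: 0xF4 = 11110100 → 4-byte char (#2). Advance 4.
Byte at offset 8: 0xF1 = 11110001 → 4-byte char (#3). Advance 4.
Byte at offset 12: 0xF1 = 11110001 → 4-byte char (#4). Advance 4.
Byte at offset 16: 0xD6 = 11010110 → 2-byte char (#5). Advance 2.
Byte at offset 18: 0xE6 = 11100110 → 3-byte char (#6). Advance 3.
Byte at offset 21: 0xC2 = 11000010 → 2-byte char (#7). Advance 2.
Byte at offset 23: 0xF0 = 11110000 → 4-byte char (#8). Advance 4.
Reached end at offset 27 after 8 code points.

8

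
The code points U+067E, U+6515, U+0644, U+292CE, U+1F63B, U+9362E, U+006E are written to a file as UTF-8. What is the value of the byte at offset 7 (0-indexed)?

0xF0

U+067E → 2-byte form D9 BE at offsets 0–1.
U+6515 → 3-byte form E6 94 95 at offsets 2–4.
U+0644 → 2-byte form D9 84 at offsets 5–6.
U+292CE → 4-byte form F0 A9 8B 8E at offsets 7–10.
Offset 7 falls in char 4's range; it's byte 1 of F0 A9 8B 8E = 0xF0.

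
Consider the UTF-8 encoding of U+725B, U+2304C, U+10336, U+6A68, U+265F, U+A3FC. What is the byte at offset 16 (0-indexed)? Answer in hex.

0x9F

U+725B → 3-byte form E7 89 9B at offsets 0–2.
U+2304C → 4-byte form F0 A3 81 8C at offsets 3–6.
U+10336 → 4-byte form F0 90 8C B6 at offsets 7–10.
U+6A68 → 3-byte form E6 A9 A8 at offsets 11–13.
U+265F → 3-byte form E2 99 9F at offsets 14–16.
Offset 16 falls in char 5's range; it's byte 3 of E2 99 9F = 0x9F.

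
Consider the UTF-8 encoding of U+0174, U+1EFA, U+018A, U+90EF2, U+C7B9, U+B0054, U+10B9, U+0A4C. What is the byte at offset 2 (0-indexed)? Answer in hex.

U+0174 → 2-byte form C5 B4 at offsets 0–1.
U+1EFA → 3-byte form E1 BB BA at offsets 2–4.
Offset 2 falls in char 2's range; it's byte 1 of E1 BB BA = 0xE1.

0xE1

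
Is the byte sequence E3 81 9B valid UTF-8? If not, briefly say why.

Leading byte 0xE3 = 11100011 → 3-byte form.
Continuation bytes 0x81=10000001, 0x9B=10011011 all match 10xxxxxx.
Decoded value 0x305B is ≥ 0x800 (shortest form) and not a surrogate.

valid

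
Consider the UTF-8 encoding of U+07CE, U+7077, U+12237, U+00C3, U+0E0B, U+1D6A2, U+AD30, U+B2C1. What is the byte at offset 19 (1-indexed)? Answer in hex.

0xEA

1-indexed offset 19 is 0-indexed offset 18.
U+07CE → 2-byte form DF 8E at offsets 0–1.
U+7077 → 3-byte form E7 81 B7 at offsets 2–4.
U+12237 → 4-byte form F0 92 88 B7 at offsets 5–8.
U+00C3 → 2-byte form C3 83 at offsets 9–10.
U+0E0B → 3-byte form E0 B8 8B at offsets 11–13.
U+1D6A2 → 4-byte form F0 9D 9A A2 at offsets 14–17.
U+AD30 → 3-byte form EA B4 B0 at offsets 18–20.
Offset 18 falls in char 7's range; it's byte 1 of EA B4 B0 = 0xEA.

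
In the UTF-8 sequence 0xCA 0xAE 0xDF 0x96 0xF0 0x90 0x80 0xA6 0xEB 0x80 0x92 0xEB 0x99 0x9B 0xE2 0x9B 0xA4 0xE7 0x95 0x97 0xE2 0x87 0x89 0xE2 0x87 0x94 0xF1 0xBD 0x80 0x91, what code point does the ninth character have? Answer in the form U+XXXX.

U+21D4

Offset 0: leading byte 0xCA = 11001010 → 2-byte char #1 = CA AE.
Offset 2: leading byte 0xDF = 11011111 → 2-byte char #2 = DF 96.
Offset 4: leading byte 0xF0 = 11110000 → 4-byte char #3 = F0 90 80 A6.
Offset 8: leading byte 0xEB = 11101011 → 3-byte char #4 = EB 80 92.
Offset 11: leading byte 0xEB = 11101011 → 3-byte char #5 = EB 99 9B.
Offset 14: leading byte 0xE2 = 11100010 → 3-byte char #6 = E2 9B A4.
Offset 17: leading byte 0xE7 = 11100111 → 3-byte char #7 = E7 95 97.
Offset 20: leading byte 0xE2 = 11100010 → 3-byte char #8 = E2 87 89.
Offset 23: leading byte 0xE2 = 11100010 → 3-byte char #9 = E2 87 94.
Leading byte 0xE2 = 11100010 matches 1110xxxx → 3-byte sequence.
Byte 1: 0xE2 = 11100010, payload 0010 (4 bits).
Byte 2: 0x87 = 10000111 (10xxxxxx ✓), payload 000111.
Byte 3: 0x94 = 10010100 (10xxxxxx ✓), payload 010100.
Concatenate: 0010000111010100 = 0x21D4 (16 bits → U+21D4).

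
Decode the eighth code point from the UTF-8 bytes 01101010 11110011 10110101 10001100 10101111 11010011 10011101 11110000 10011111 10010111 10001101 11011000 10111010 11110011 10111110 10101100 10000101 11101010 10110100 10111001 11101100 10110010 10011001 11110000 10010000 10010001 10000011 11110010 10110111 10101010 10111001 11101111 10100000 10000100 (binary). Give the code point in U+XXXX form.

U+CC99

Offset 0: leading byte 0x6A = 01101010 → 1-byte char #1 = 6A.
Offset 1: leading byte 0xF3 = 11110011 → 4-byte char #2 = F3 B5 8C AF.
Offset 5: leading byte 0xD3 = 11010011 → 2-byte char #3 = D3 9D.
Offset 7: leading byte 0xF0 = 11110000 → 4-byte char #4 = F0 9F 97 8D.
Offset 11: leading byte 0xD8 = 11011000 → 2-byte char #5 = D8 BA.
Offset 13: leading byte 0xF3 = 11110011 → 4-byte char #6 = F3 BE AC 85.
Offset 17: leading byte 0xEA = 11101010 → 3-byte char #7 = EA B4 B9.
Offset 20: leading byte 0xEC = 11101100 → 3-byte char #8 = EC B2 99.
Leading byte 0xEC = 11101100 matches 1110xxxx → 3-byte sequence.
Byte 1: 0xEC = 11101100, payload 1100 (4 bits).
Byte 2: 0xB2 = 10110010 (10xxxxxx ✓), payload 110010.
Byte 3: 0x99 = 10011001 (10xxxxxx ✓), payload 011001.
Concatenate: 1100110010011001 = 0xCC99 (16 bits → U+CC99).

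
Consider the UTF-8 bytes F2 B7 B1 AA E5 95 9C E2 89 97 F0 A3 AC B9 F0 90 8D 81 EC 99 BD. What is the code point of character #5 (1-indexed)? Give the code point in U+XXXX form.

Offset 0: leading byte 0xF2 = 11110010 → 4-byte char #1 = F2 B7 B1 AA.
Offset 4: leading byte 0xE5 = 11100101 → 3-byte char #2 = E5 95 9C.
Offset 7: leading byte 0xE2 = 11100010 → 3-byte char #3 = E2 89 97.
Offset 10: leading byte 0xF0 = 11110000 → 4-byte char #4 = F0 A3 AC B9.
Offset 14: leading byte 0xF0 = 11110000 → 4-byte char #5 = F0 90 8D 81.
Leading byte 0xF0 = 11110000 matches 11110xxx → 4-byte sequence.
Byte 1: 0xF0 = 11110000, payload 000 (3 bits).
Byte 2: 0x90 = 10010000 (10xxxxxx ✓), payload 010000.
Byte 3: 0x8D = 10001101 (10xxxxxx ✓), payload 001101.
Byte 4: 0x81 = 10000001 (10xxxxxx ✓), payload 000001.
Concatenate: 000010000001101000001 = 0x10341 (21 bits → U+10341).

U+10341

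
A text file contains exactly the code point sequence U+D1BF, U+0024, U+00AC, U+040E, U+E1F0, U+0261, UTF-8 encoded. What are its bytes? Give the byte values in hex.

U+D1BF: 3-byte form → ED 86 BF.
U+0024: 1-byte form → 24.
U+00AC: 2-byte form → C2 AC.
U+040E: 2-byte form → D0 8E.
U+E1F0: 3-byte form → EE 87 B0.
U+0261: 2-byte form → C9 A1.
Concatenated (13 bytes): ED 86 BF 24 C2 AC D0 8E EE 87 B0 C9 A1.

ED 86 BF 24 C2 AC D0 8E EE 87 B0 C9 A1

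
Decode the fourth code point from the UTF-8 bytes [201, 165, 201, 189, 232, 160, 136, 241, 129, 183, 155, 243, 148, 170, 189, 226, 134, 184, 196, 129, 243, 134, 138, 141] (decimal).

Offset 0: leading byte 0xC9 = 11001001 → 2-byte char #1 = C9 A5.
Offset 2: leading byte 0xC9 = 11001001 → 2-byte char #2 = C9 BD.
Offset 4: leading byte 0xE8 = 11101000 → 3-byte char #3 = E8 A0 88.
Offset 7: leading byte 0xF1 = 11110001 → 4-byte char #4 = F1 81 B7 9B.
Leading byte 0xF1 = 11110001 matches 11110xxx → 4-byte sequence.
Byte 1: 0xF1 = 11110001, payload 001 (3 bits).
Byte 2: 0x81 = 10000001 (10xxxxxx ✓), payload 000001.
Byte 3: 0xB7 = 10110111 (10xxxxxx ✓), payload 110111.
Byte 4: 0x9B = 10011011 (10xxxxxx ✓), payload 011011.
Concatenate: 001000001110111011011 = 0x41DDB (21 bits → U+41DDB).

U+41DDB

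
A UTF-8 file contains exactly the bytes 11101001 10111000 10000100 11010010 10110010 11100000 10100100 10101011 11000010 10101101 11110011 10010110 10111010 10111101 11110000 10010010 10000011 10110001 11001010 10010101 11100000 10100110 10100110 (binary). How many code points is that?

8

Byte at offset 0: 0xE9 = 11101001 → 3-byte char (#1). Advance 3.
Byte at offset 3: 0xD2 = 11010010 → 2-byte char (#2). Advance 2.
Byte at offset 5: 0xE0 = 11100000 → 3-byte char (#3). Advance 3.
Byte at offset 8: 0xC2 = 11000010 → 2-byte char (#4). Advance 2.
Byte at offset 10: 0xF3 = 11110011 → 4-byte char (#5). Advance 4.
Byte at offset 14: 0xF0 = 11110000 → 4-byte char (#6). Advance 4.
Byte at offset 18: 0xCA = 11001010 → 2-byte char (#7). Advance 2.
Byte at offset 20: 0xE0 = 11100000 → 3-byte char (#8). Advance 3.
Reached end at offset 23 after 8 code points.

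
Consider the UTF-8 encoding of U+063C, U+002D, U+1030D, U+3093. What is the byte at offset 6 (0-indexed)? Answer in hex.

U+063C → 2-byte form D8 BC at offsets 0–1.
U+002D → 1-byte form 2D at offsets 2–2.
U+1030D → 4-byte form F0 90 8C 8D at offsets 3–6.
Offset 6 falls in char 3's range; it's byte 4 of F0 90 8C 8D = 0x8D.

0x8D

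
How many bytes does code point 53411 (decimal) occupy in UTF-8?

3

U+D0A3 = 0xD0A3. UTF-8 uses 1 byte below 0x80, 2 below 0x800, 3 below 0x10000, 4 up to 0x10FFFF. 0xD0A3 is in U+0800–U+FFFF → 3 bytes.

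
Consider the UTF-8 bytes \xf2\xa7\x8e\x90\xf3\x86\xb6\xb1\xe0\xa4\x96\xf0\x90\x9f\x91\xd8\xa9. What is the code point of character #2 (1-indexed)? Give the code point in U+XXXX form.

Offset 0: leading byte 0xF2 = 11110010 → 4-byte char #1 = F2 A7 8E 90.
Offset 4: leading byte 0xF3 = 11110011 → 4-byte char #2 = F3 86 B6 B1.
Leading byte 0xF3 = 11110011 matches 11110xxx → 4-byte sequence.
Byte 1: 0xF3 = 11110011, payload 011 (3 bits).
Byte 2: 0x86 = 10000110 (10xxxxxx ✓), payload 000110.
Byte 3: 0xB6 = 10110110 (10xxxxxx ✓), payload 110110.
Byte 4: 0xB1 = 10110001 (10xxxxxx ✓), payload 110001.
Concatenate: 011000110110110110001 = 0xC6DB1 (21 bits → U+C6DB1).

U+C6DB1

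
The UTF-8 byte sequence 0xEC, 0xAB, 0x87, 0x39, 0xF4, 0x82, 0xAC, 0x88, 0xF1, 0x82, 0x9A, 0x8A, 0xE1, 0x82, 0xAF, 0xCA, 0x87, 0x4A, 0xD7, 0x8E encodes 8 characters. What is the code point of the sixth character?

Offset 0: leading byte 0xEC = 11101100 → 3-byte char #1 = EC AB 87.
Offset 3: leading byte 0x39 = 00111001 → 1-byte char #2 = 39.
Offset 4: leading byte 0xF4 = 11110100 → 4-byte char #3 = F4 82 AC 88.
Offset 8: leading byte 0xF1 = 11110001 → 4-byte char #4 = F1 82 9A 8A.
Offset 12: leading byte 0xE1 = 11100001 → 3-byte char #5 = E1 82 AF.
Offset 15: leading byte 0xCA = 11001010 → 2-byte char #6 = CA 87.
Leading byte 0xCA = 11001010 matches 110xxxxx → 2-byte sequence.
Byte 1: 0xCA = 11001010, payload 01010 (5 bits).
Byte 2: 0x87 = 10000111 (10xxxxxx ✓), payload 000111.
Concatenate: 01010000111 = 0x287 (11 bits → U+0287).

U+0287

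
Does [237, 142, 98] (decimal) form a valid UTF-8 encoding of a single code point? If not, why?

invalid (non-continuation byte where continuation expected)

Leading byte 0xED = 11101101 → 3-byte form.
Byte 3 is 0x62 = 01100010, which is not 10xxxxxx — expected a continuation byte.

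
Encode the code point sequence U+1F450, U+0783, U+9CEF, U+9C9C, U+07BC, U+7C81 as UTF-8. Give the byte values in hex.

F0 9F 91 90 DE 83 E9 B3 AF E9 B2 9C DE BC E7 B2 81

U+1F450: 4-byte form → F0 9F 91 90.
U+0783: 2-byte form → DE 83.
U+9CEF: 3-byte form → E9 B3 AF.
U+9C9C: 3-byte form → E9 B2 9C.
U+07BC: 2-byte form → DE BC.
U+7C81: 3-byte form → E7 B2 81.
Concatenated (17 bytes): F0 9F 91 90 DE 83 E9 B3 AF E9 B2 9C DE BC E7 B2 81.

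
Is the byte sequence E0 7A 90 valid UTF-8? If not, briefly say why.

invalid (non-continuation byte where continuation expected)

Leading byte 0xE0 = 11100000 → 3-byte form.
Byte 2 is 0x7A = 01111010, which is not 10xxxxxx — expected a continuation byte.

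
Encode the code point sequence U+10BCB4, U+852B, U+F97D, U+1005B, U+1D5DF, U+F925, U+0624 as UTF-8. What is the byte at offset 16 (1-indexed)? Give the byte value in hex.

0x9D

1-indexed offset 16 is 0-indexed offset 15.
U+10BCB4 → 4-byte form F4 8B B2 B4 at offsets 0–3.
U+852B → 3-byte form E8 94 AB at offsets 4–6.
U+F97D → 3-byte form EF A5 BD at offsets 7–9.
U+1005B → 4-byte form F0 90 81 9B at offsets 10–13.
U+1D5DF → 4-byte form F0 9D 97 9F at offsets 14–17.
Offset 15 falls in char 5's range; it's byte 2 of F0 9D 97 9F = 0x9D.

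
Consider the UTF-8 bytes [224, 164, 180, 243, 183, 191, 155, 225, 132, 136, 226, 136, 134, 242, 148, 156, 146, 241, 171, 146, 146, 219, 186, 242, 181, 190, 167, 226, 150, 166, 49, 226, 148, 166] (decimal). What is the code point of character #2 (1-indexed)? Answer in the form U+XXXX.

Offset 0: leading byte 0xE0 = 11100000 → 3-byte char #1 = E0 A4 B4.
Offset 3: leading byte 0xF3 = 11110011 → 4-byte char #2 = F3 B7 BF 9B.
Leading byte 0xF3 = 11110011 matches 11110xxx → 4-byte sequence.
Byte 1: 0xF3 = 11110011, payload 011 (3 bits).
Byte 2: 0xB7 = 10110111 (10xxxxxx ✓), payload 110111.
Byte 3: 0xBF = 10111111 (10xxxxxx ✓), payload 111111.
Byte 4: 0x9B = 10011011 (10xxxxxx ✓), payload 011011.
Concatenate: 011110111111111011011 = 0xF7FDB (21 bits → U+F7FDB).

U+F7FDB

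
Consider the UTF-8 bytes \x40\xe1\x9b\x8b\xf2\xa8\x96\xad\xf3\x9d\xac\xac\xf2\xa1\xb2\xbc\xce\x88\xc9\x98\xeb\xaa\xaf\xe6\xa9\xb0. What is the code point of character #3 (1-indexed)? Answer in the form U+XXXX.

Offset 0: leading byte 0x40 = 01000000 → 1-byte char #1 = 40.
Offset 1: leading byte 0xE1 = 11100001 → 3-byte char #2 = E1 9B 8B.
Offset 4: leading byte 0xF2 = 11110010 → 4-byte char #3 = F2 A8 96 AD.
Leading byte 0xF2 = 11110010 matches 11110xxx → 4-byte sequence.
Byte 1: 0xF2 = 11110010, payload 010 (3 bits).
Byte 2: 0xA8 = 10101000 (10xxxxxx ✓), payload 101000.
Byte 3: 0x96 = 10010110 (10xxxxxx ✓), payload 010110.
Byte 4: 0xAD = 10101101 (10xxxxxx ✓), payload 101101.
Concatenate: 010101000010110101101 = 0xA85AD (21 bits → U+A85AD).

U+A85AD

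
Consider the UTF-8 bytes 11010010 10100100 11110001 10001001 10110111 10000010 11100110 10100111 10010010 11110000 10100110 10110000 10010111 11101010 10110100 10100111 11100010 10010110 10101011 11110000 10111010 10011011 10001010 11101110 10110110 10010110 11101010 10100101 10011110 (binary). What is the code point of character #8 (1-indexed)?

U+ED96

Offset 0: leading byte 0xD2 = 11010010 → 2-byte char #1 = D2 A4.
Offset 2: leading byte 0xF1 = 11110001 → 4-byte char #2 = F1 89 B7 82.
Offset 6: leading byte 0xE6 = 11100110 → 3-byte char #3 = E6 A7 92.
Offset 9: leading byte 0xF0 = 11110000 → 4-byte char #4 = F0 A6 B0 97.
Offset 13: leading byte 0xEA = 11101010 → 3-byte char #5 = EA B4 A7.
Offset 16: leading byte 0xE2 = 11100010 → 3-byte char #6 = E2 96 AB.
Offset 19: leading byte 0xF0 = 11110000 → 4-byte char #7 = F0 BA 9B 8A.
Offset 23: leading byte 0xEE = 11101110 → 3-byte char #8 = EE B6 96.
Leading byte 0xEE = 11101110 matches 1110xxxx → 3-byte sequence.
Byte 1: 0xEE = 11101110, payload 1110 (4 bits).
Byte 2: 0xB6 = 10110110 (10xxxxxx ✓), payload 110110.
Byte 3: 0x96 = 10010110 (10xxxxxx ✓), payload 010110.
Concatenate: 1110110110010110 = 0xED96 (16 bits → U+ED96).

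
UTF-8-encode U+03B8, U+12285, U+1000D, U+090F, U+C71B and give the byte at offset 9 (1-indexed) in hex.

0x80

1-indexed offset 9 is 0-indexed offset 8.
U+03B8 → 2-byte form CE B8 at offsets 0–1.
U+12285 → 4-byte form F0 92 8A 85 at offsets 2–5.
U+1000D → 4-byte form F0 90 80 8D at offsets 6–9.
Offset 8 falls in char 3's range; it's byte 3 of F0 90 80 8D = 0x80.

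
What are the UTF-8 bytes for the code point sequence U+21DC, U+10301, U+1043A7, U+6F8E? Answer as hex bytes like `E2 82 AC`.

E2 87 9C F0 90 8C 81 F4 84 8E A7 E6 BE 8E

U+21DC: 3-byte form → E2 87 9C.
U+10301: 4-byte form → F0 90 8C 81.
U+1043A7: 4-byte form → F4 84 8E A7.
U+6F8E: 3-byte form → E6 BE 8E.
Concatenated (14 bytes): E2 87 9C F0 90 8C 81 F4 84 8E A7 E6 BE 8E.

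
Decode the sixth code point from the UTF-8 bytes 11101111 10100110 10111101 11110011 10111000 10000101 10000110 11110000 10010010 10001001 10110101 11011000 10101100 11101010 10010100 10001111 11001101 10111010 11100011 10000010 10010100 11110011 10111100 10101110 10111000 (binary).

Offset 0: leading byte 0xEF = 11101111 → 3-byte char #1 = EF A6 BD.
Offset 3: leading byte 0xF3 = 11110011 → 4-byte char #2 = F3 B8 85 86.
Offset 7: leading byte 0xF0 = 11110000 → 4-byte char #3 = F0 92 89 B5.
Offset 11: leading byte 0xD8 = 11011000 → 2-byte char #4 = D8 AC.
Offset 13: leading byte 0xEA = 11101010 → 3-byte char #5 = EA 94 8F.
Offset 16: leading byte 0xCD = 11001101 → 2-byte char #6 = CD BA.
Leading byte 0xCD = 11001101 matches 110xxxxx → 2-byte sequence.
Byte 1: 0xCD = 11001101, payload 01101 (5 bits).
Byte 2: 0xBA = 10111010 (10xxxxxx ✓), payload 111010.
Concatenate: 01101111010 = 0x37A (11 bits → U+037A).

U+037A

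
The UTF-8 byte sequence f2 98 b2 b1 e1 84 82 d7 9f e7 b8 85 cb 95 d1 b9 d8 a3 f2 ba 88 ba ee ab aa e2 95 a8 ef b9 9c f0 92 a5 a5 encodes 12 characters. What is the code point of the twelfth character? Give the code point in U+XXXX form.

U+12965

Offset 0: leading byte 0xF2 = 11110010 → 4-byte char #1 = F2 98 B2 B1.
Offset 4: leading byte 0xE1 = 11100001 → 3-byte char #2 = E1 84 82.
Offset 7: leading byte 0xD7 = 11010111 → 2-byte char #3 = D7 9F.
Offset 9: leading byte 0xE7 = 11100111 → 3-byte char #4 = E7 B8 85.
Offset 12: leading byte 0xCB = 11001011 → 2-byte char #5 = CB 95.
Offset 14: leading byte 0xD1 = 11010001 → 2-byte char #6 = D1 B9.
Offset 16: leading byte 0xD8 = 11011000 → 2-byte char #7 = D8 A3.
Offset 18: leading byte 0xF2 = 11110010 → 4-byte char #8 = F2 BA 88 BA.
Offset 22: leading byte 0xEE = 11101110 → 3-byte char #9 = EE AB AA.
Offset 25: leading byte 0xE2 = 11100010 → 3-byte char #10 = E2 95 A8.
Offset 28: leading byte 0xEF = 11101111 → 3-byte char #11 = EF B9 9C.
Offset 31: leading byte 0xF0 = 11110000 → 4-byte char #12 = F0 92 A5 A5.
Leading byte 0xF0 = 11110000 matches 11110xxx → 4-byte sequence.
Byte 1: 0xF0 = 11110000, payload 000 (3 bits).
Byte 2: 0x92 = 10010010 (10xxxxxx ✓), payload 010010.
Byte 3: 0xA5 = 10100101 (10xxxxxx ✓), payload 100101.
Byte 4: 0xA5 = 10100101 (10xxxxxx ✓), payload 100101.
Concatenate: 000010010100101100101 = 0x12965 (21 bits → U+12965).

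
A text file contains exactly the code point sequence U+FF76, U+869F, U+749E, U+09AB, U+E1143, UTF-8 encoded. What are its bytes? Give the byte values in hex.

EF BD B6 E8 9A 9F E7 92 9E E0 A6 AB F3 A1 85 83

U+FF76: 3-byte form → EF BD B6.
U+869F: 3-byte form → E8 9A 9F.
U+749E: 3-byte form → E7 92 9E.
U+09AB: 3-byte form → E0 A6 AB.
U+E1143: 4-byte form → F3 A1 85 83.
Concatenated (16 bytes): EF BD B6 E8 9A 9F E7 92 9E E0 A6 AB F3 A1 85 83.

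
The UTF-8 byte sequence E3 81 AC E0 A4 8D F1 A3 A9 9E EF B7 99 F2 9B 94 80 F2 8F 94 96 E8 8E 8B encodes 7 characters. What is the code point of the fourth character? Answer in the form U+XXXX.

Offset 0: leading byte 0xE3 = 11100011 → 3-byte char #1 = E3 81 AC.
Offset 3: leading byte 0xE0 = 11100000 → 3-byte char #2 = E0 A4 8D.
Offset 6: leading byte 0xF1 = 11110001 → 4-byte char #3 = F1 A3 A9 9E.
Offset 10: leading byte 0xEF = 11101111 → 3-byte char #4 = EF B7 99.
Leading byte 0xEF = 11101111 matches 1110xxxx → 3-byte sequence.
Byte 1: 0xEF = 11101111, payload 1111 (4 bits).
Byte 2: 0xB7 = 10110111 (10xxxxxx ✓), payload 110111.
Byte 3: 0x99 = 10011001 (10xxxxxx ✓), payload 011001.
Concatenate: 1111110111011001 = 0xFDD9 (16 bits → U+FDD9).

U+FDD9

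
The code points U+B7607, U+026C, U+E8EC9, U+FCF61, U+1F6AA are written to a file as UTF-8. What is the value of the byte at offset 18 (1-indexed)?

1-indexed offset 18 is 0-indexed offset 17.
U+B7607 → 4-byte form F2 B7 98 87 at offsets 0–3.
U+026C → 2-byte form C9 AC at offsets 4–5.
U+E8EC9 → 4-byte form F3 A8 BB 89 at offsets 6–9.
U+FCF61 → 4-byte form F3 BC BD A1 at offsets 10–13.
U+1F6AA → 4-byte form F0 9F 9A AA at offsets 14–17.
Offset 17 falls in char 5's range; it's byte 4 of F0 9F 9A AA = 0xAA.

0xAA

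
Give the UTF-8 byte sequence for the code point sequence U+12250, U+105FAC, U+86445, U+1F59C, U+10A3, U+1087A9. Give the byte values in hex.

F0 92 89 90 F4 85 BE AC F2 86 91 85 F0 9F 96 9C E1 82 A3 F4 88 9E A9

U+12250: 4-byte form → F0 92 89 90.
U+105FAC: 4-byte form → F4 85 BE AC.
U+86445: 4-byte form → F2 86 91 85.
U+1F59C: 4-byte form → F0 9F 96 9C.
U+10A3: 3-byte form → E1 82 A3.
U+1087A9: 4-byte form → F4 88 9E A9.
Concatenated (23 bytes): F0 92 89 90 F4 85 BE AC F2 86 91 85 F0 9F 96 9C E1 82 A3 F4 88 9E A9.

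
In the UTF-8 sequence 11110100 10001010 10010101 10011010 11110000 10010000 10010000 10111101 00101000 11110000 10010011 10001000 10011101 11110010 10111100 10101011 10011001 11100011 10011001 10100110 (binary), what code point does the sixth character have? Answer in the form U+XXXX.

U+3666

Offset 0: leading byte 0xF4 = 11110100 → 4-byte char #1 = F4 8A 95 9A.
Offset 4: leading byte 0xF0 = 11110000 → 4-byte char #2 = F0 90 90 BD.
Offset 8: leading byte 0x28 = 00101000 → 1-byte char #3 = 28.
Offset 9: leading byte 0xF0 = 11110000 → 4-byte char #4 = F0 93 88 9D.
Offset 13: leading byte 0xF2 = 11110010 → 4-byte char #5 = F2 BC AB 99.
Offset 17: leading byte 0xE3 = 11100011 → 3-byte char #6 = E3 99 A6.
Leading byte 0xE3 = 11100011 matches 1110xxxx → 3-byte sequence.
Byte 1: 0xE3 = 11100011, payload 0011 (4 bits).
Byte 2: 0x99 = 10011001 (10xxxxxx ✓), payload 011001.
Byte 3: 0xA6 = 10100110 (10xxxxxx ✓), payload 100110.
Concatenate: 0011011001100110 = 0x3666 (16 bits → U+3666).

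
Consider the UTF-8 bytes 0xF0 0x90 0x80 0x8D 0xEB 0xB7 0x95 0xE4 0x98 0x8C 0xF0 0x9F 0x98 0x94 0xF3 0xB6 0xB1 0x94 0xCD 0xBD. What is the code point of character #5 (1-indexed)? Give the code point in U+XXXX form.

Offset 0: leading byte 0xF0 = 11110000 → 4-byte char #1 = F0 90 80 8D.
Offset 4: leading byte 0xEB = 11101011 → 3-byte char #2 = EB B7 95.
Offset 7: leading byte 0xE4 = 11100100 → 3-byte char #3 = E4 98 8C.
Offset 10: leading byte 0xF0 = 11110000 → 4-byte char #4 = F0 9F 98 94.
Offset 14: leading byte 0xF3 = 11110011 → 4-byte char #5 = F3 B6 B1 94.
Leading byte 0xF3 = 11110011 matches 11110xxx → 4-byte sequence.
Byte 1: 0xF3 = 11110011, payload 011 (3 bits).
Byte 2: 0xB6 = 10110110 (10xxxxxx ✓), payload 110110.
Byte 3: 0xB1 = 10110001 (10xxxxxx ✓), payload 110001.
Byte 4: 0x94 = 10010100 (10xxxxxx ✓), payload 010100.
Concatenate: 011110110110001010100 = 0xF6C54 (21 bits → U+F6C54).

U+F6C54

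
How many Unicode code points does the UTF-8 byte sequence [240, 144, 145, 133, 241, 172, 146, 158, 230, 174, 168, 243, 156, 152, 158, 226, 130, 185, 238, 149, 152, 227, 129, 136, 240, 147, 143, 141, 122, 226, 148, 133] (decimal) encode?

10

Byte at offset 0: 0xF0 = 11110000 → 4-byte char (#1). Advance 4.
Byte at offset 4: 0xF1 = 11110001 → 4-byte char (#2). Advance 4.
Byte at offset 8: 0xE6 = 11100110 → 3-byte char (#3). Advance 3.
Byte at offset 11: 0xF3 = 11110011 → 4-byte char (#4). Advance 4.
Byte at offset 15: 0xE2 = 11100010 → 3-byte char (#5). Advance 3.
Byte at offset 18: 0xEE = 11101110 → 3-byte char (#6). Advance 3.
Byte at offset 21: 0xE3 = 11100011 → 3-byte char (#7). Advance 3.
Byte at offset 24: 0xF0 = 11110000 → 4-byte char (#8). Advance 4.
Byte at offset 28: 0x7A = 01111010 → 1-byte char (#9). Advance 1.
Byte at offset 29: 0xE2 = 11100010 → 3-byte char (#10). Advance 3.
Reached end at offset 32 after 10 code points.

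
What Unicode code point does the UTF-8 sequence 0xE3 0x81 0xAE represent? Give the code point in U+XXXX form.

Leading byte 0xE3 = 11100011 matches 1110xxxx → 3-byte sequence.
Byte 1: 0xE3 = 11100011, payload 0011 (4 bits).
Byte 2: 0x81 = 10000001 (10xxxxxx ✓), payload 000001.
Byte 3: 0xAE = 10101110 (10xxxxxx ✓), payload 101110.
Concatenate: 0011000001101110 = 0x306E (16 bits → U+306E).

U+306E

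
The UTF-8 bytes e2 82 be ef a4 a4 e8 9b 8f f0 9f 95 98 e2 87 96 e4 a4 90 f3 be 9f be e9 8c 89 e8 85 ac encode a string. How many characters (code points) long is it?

9

Byte at offset 0: 0xE2 = 11100010 → 3-byte char (#1). Advance 3.
Byte at offset 3: 0xEF = 11101111 → 3-byte char (#2). Advance 3.
Byte at offset 6: 0xE8 = 11101000 → 3-byte char (#3). Advance 3.
Byte at offset 9: 0xF0 = 11110000 → 4-byte char (#4). Advance 4.
Byte at offset 13: 0xE2 = 11100010 → 3-byte char (#5). Advance 3.
Byte at offset 16: 0xE4 = 11100100 → 3-byte char (#6). Advance 3.
Byte at offset 19: 0xF3 = 11110011 → 4-byte char (#7). Advance 4.
Byte at offset 23: 0xE9 = 11101001 → 3-byte char (#8). Advance 3.
Byte at offset 26: 0xE8 = 11101000 → 3-byte char (#9). Advance 3.
Reached end at offset 29 after 9 code points.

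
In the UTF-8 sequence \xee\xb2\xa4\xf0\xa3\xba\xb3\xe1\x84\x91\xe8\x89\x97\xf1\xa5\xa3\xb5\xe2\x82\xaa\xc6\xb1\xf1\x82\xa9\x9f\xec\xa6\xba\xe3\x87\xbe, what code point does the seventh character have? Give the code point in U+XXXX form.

U+01B1

Offset 0: leading byte 0xEE = 11101110 → 3-byte char #1 = EE B2 A4.
Offset 3: leading byte 0xF0 = 11110000 → 4-byte char #2 = F0 A3 BA B3.
Offset 7: leading byte 0xE1 = 11100001 → 3-byte char #3 = E1 84 91.
Offset 10: leading byte 0xE8 = 11101000 → 3-byte char #4 = E8 89 97.
Offset 13: leading byte 0xF1 = 11110001 → 4-byte char #5 = F1 A5 A3 B5.
Offset 17: leading byte 0xE2 = 11100010 → 3-byte char #6 = E2 82 AA.
Offset 20: leading byte 0xC6 = 11000110 → 2-byte char #7 = C6 B1.
Leading byte 0xC6 = 11000110 matches 110xxxxx → 2-byte sequence.
Byte 1: 0xC6 = 11000110, payload 00110 (5 bits).
Byte 2: 0xB1 = 10110001 (10xxxxxx ✓), payload 110001.
Concatenate: 00110110001 = 0x1B1 (11 bits → U+01B1).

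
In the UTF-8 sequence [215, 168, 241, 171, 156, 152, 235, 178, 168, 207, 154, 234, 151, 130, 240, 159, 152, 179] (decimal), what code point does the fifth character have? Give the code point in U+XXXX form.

Offset 0: leading byte 0xD7 = 11010111 → 2-byte char #1 = D7 A8.
Offset 2: leading byte 0xF1 = 11110001 → 4-byte char #2 = F1 AB 9C 98.
Offset 6: leading byte 0xEB = 11101011 → 3-byte char #3 = EB B2 A8.
Offset 9: leading byte 0xCF = 11001111 → 2-byte char #4 = CF 9A.
Offset 11: leading byte 0xEA = 11101010 → 3-byte char #5 = EA 97 82.
Leading byte 0xEA = 11101010 matches 1110xxxx → 3-byte sequence.
Byte 1: 0xEA = 11101010, payload 1010 (4 bits).
Byte 2: 0x97 = 10010111 (10xxxxxx ✓), payload 010111.
Byte 3: 0x82 = 10000010 (10xxxxxx ✓), payload 000010.
Concatenate: 1010010111000010 = 0xA5C2 (16 bits → U+A5C2).

U+A5C2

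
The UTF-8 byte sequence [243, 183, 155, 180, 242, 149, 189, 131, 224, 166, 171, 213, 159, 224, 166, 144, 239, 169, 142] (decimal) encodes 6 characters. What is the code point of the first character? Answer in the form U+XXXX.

Offset 0: leading byte 0xF3 = 11110011 → 4-byte char #1 = F3 B7 9B B4.
Leading byte 0xF3 = 11110011 matches 11110xxx → 4-byte sequence.
Byte 1: 0xF3 = 11110011, payload 011 (3 bits).
Byte 2: 0xB7 = 10110111 (10xxxxxx ✓), payload 110111.
Byte 3: 0x9B = 10011011 (10xxxxxx ✓), payload 011011.
Byte 4: 0xB4 = 10110100 (10xxxxxx ✓), payload 110100.
Concatenate: 011110111011011110100 = 0xF76F4 (21 bits → U+F76F4).

U+F76F4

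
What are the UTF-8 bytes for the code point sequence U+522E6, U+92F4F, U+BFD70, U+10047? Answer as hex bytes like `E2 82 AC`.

U+522E6: 4-byte form → F1 92 8B A6.
U+92F4F: 4-byte form → F2 92 BD 8F.
U+BFD70: 4-byte form → F2 BF B5 B0.
U+10047: 4-byte form → F0 90 81 87.
Concatenated (16 bytes): F1 92 8B A6 F2 92 BD 8F F2 BF B5 B0 F0 90 81 87.

F1 92 8B A6 F2 92 BD 8F F2 BF B5 B0 F0 90 81 87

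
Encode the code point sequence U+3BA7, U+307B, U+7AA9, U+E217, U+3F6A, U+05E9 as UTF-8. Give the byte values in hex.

U+3BA7: 3-byte form → E3 AE A7.
U+307B: 3-byte form → E3 81 BB.
U+7AA9: 3-byte form → E7 AA A9.
U+E217: 3-byte form → EE 88 97.
U+3F6A: 3-byte form → E3 BD AA.
U+05E9: 2-byte form → D7 A9.
Concatenated (17 bytes): E3 AE A7 E3 81 BB E7 AA A9 EE 88 97 E3 BD AA D7 A9.

E3 AE A7 E3 81 BB E7 AA A9 EE 88 97 E3 BD AA D7 A9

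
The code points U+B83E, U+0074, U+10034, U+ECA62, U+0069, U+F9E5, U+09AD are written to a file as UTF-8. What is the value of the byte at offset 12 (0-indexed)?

U+B83E → 3-byte form EB A0 BE at offsets 0–2.
U+0074 → 1-byte form 74 at offsets 3–3.
U+10034 → 4-byte form F0 90 80 B4 at offsets 4–7.
U+ECA62 → 4-byte form F3 AC A9 A2 at offsets 8–11.
U+0069 → 1-byte form 69 at offsets 12–12.
Offset 12 falls in char 5's range; it's byte 1 of 69 = 0x69.

0x69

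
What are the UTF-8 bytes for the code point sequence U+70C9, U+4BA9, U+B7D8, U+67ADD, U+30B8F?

E7 83 89 E4 AE A9 EB 9F 98 F1 A7 AB 9D F0 B0 AE 8F

U+70C9: 3-byte form → E7 83 89.
U+4BA9: 3-byte form → E4 AE A9.
U+B7D8: 3-byte form → EB 9F 98.
U+67ADD: 4-byte form → F1 A7 AB 9D.
U+30B8F: 4-byte form → F0 B0 AE 8F.
Concatenated (17 bytes): E7 83 89 E4 AE A9 EB 9F 98 F1 A7 AB 9D F0 B0 AE 8F.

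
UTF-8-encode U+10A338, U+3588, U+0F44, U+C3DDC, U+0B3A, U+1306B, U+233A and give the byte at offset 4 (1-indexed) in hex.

1-indexed offset 4 is 0-indexed offset 3.
U+10A338 → 4-byte form F4 8A 8C B8 at offsets 0–3.
Offset 3 falls in char 1's range; it's byte 4 of F4 8A 8C B8 = 0xB8.

0xB8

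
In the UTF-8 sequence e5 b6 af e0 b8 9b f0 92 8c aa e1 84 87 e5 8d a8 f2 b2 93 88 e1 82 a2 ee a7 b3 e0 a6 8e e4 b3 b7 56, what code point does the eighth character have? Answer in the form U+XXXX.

Offset 0: leading byte 0xE5 = 11100101 → 3-byte char #1 = E5 B6 AF.
Offset 3: leading byte 0xE0 = 11100000 → 3-byte char #2 = E0 B8 9B.
Offset 6: leading byte 0xF0 = 11110000 → 4-byte char #3 = F0 92 8C AA.
Offset 10: leading byte 0xE1 = 11100001 → 3-byte char #4 = E1 84 87.
Offset 13: leading byte 0xE5 = 11100101 → 3-byte char #5 = E5 8D A8.
Offset 16: leading byte 0xF2 = 11110010 → 4-byte char #6 = F2 B2 93 88.
Offset 20: leading byte 0xE1 = 11100001 → 3-byte char #7 = E1 82 A2.
Offset 23: leading byte 0xEE = 11101110 → 3-byte char #8 = EE A7 B3.
Leading byte 0xEE = 11101110 matches 1110xxxx → 3-byte sequence.
Byte 1: 0xEE = 11101110, payload 1110 (4 bits).
Byte 2: 0xA7 = 10100111 (10xxxxxx ✓), payload 100111.
Byte 3: 0xB3 = 10110011 (10xxxxxx ✓), payload 110011.
Concatenate: 1110100111110011 = 0xE9F3 (16 bits → U+E9F3).

U+E9F3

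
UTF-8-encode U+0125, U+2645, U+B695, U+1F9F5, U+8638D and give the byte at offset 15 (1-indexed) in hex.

0x8E

1-indexed offset 15 is 0-indexed offset 14.
U+0125 → 2-byte form C4 A5 at offsets 0–1.
U+2645 → 3-byte form E2 99 85 at offsets 2–4.
U+B695 → 3-byte form EB 9A 95 at offsets 5–7.
U+1F9F5 → 4-byte form F0 9F A7 B5 at offsets 8–11.
U+8638D → 4-byte form F2 86 8E 8D at offsets 12–15.
Offset 14 falls in char 5's range; it's byte 3 of F2 86 8E 8D = 0x8E.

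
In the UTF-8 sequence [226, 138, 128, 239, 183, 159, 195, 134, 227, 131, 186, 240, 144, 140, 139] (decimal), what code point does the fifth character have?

U+1030B

Offset 0: leading byte 0xE2 = 11100010 → 3-byte char #1 = E2 8A 80.
Offset 3: leading byte 0xEF = 11101111 → 3-byte char #2 = EF B7 9F.
Offset 6: leading byte 0xC3 = 11000011 → 2-byte char #3 = C3 86.
Offset 8: leading byte 0xE3 = 11100011 → 3-byte char #4 = E3 83 BA.
Offset 11: leading byte 0xF0 = 11110000 → 4-byte char #5 = F0 90 8C 8B.
Leading byte 0xF0 = 11110000 matches 11110xxx → 4-byte sequence.
Byte 1: 0xF0 = 11110000, payload 000 (3 bits).
Byte 2: 0x90 = 10010000 (10xxxxxx ✓), payload 010000.
Byte 3: 0x8C = 10001100 (10xxxxxx ✓), payload 001100.
Byte 4: 0x8B = 10001011 (10xxxxxx ✓), payload 001011.
Concatenate: 000010000001100001011 = 0x1030B (21 bits → U+1030B).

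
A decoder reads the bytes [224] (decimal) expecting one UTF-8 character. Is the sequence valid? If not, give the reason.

invalid (sequence truncated)

Leading byte 0xE0 = 11100000 → 3-byte form, but only 1 byte is present.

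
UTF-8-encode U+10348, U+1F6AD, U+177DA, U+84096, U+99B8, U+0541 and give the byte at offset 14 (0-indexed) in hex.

U+10348 → 4-byte form F0 90 8D 88 at offsets 0–3.
U+1F6AD → 4-byte form F0 9F 9A AD at offsets 4–7.
U+177DA → 4-byte form F0 97 9F 9A at offsets 8–11.
U+84096 → 4-byte form F2 84 82 96 at offsets 12–15.
Offset 14 falls in char 4's range; it's byte 3 of F2 84 82 96 = 0x82.

0x82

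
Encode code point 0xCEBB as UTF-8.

U+CEBB = 0xCEBB = 52923 decimal. In range U+0800–U+FFFF → 3-byte form: 1110xxxx 10xxxxxx 10xxxxxx.
Binary (16 bits): 1100111010111011.
Split 4+6+6: 1100 | 111010 | 111011.
Byte 1: 11101100 = 0xEC.
Byte 2: 10111010 = 0xBA.
Byte 3: 10111011 = 0xBB.

EC BA BB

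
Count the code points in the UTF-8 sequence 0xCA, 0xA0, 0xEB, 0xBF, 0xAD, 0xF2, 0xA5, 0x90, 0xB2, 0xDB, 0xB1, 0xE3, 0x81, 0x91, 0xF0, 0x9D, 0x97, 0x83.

Byte at offset 0: 0xCA = 11001010 → 2-byte char (#1). Advance 2.
Byte at offset 2: 0xEB = 11101011 → 3-byte char (#2). Advance 3.
Byte at offset 5: 0xF2 = 11110010 → 4-byte char (#3). Advance 4.
Byte at offset 9: 0xDB = 11011011 → 2-byte char (#4). Advance 2.
Byte at offset 11: 0xE3 = 11100011 → 3-byte char (#5). Advance 3.
Byte at offset 14: 0xF0 = 11110000 → 4-byte char (#6). Advance 4.
Reached end at offset 18 after 6 code points.

6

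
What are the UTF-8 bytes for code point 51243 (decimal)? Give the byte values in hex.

EC A0 AB

U+C82B = 0xC82B = 51243 decimal. In range U+0800–U+FFFF → 3-byte form: 1110xxxx 10xxxxxx 10xxxxxx.
Binary (16 bits): 1100100000101011.
Split 4+6+6: 1100 | 100000 | 101011.
Byte 1: 11101100 = 0xEC.
Byte 2: 10100000 = 0xA0.
Byte 3: 10101011 = 0xAB.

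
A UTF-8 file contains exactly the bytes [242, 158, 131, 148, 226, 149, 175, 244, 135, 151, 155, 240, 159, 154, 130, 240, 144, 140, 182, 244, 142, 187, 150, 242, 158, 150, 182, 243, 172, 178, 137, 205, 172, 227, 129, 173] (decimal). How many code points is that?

Byte at offset 0: 0xF2 = 11110010 → 4-byte char (#1). Advance 4.
Byte at offset 4: 0xE2 = 11100010 → 3-byte char (#2). Advance 3.
Byte at offset 7: 0xF4 = 11110100 → 4-byte char (#3). Advance 4.
Byte at offset 11: 0xF0 = 11110000 → 4-byte char (#4). Advance 4.
Byte at offset 15: 0xF0 = 11110000 → 4-byte char (#5). Advance 4.
Byte at offset 19: 0xF4 = 11110100 → 4-byte char (#6). Advance 4.
Byte at offset 23: 0xF2 = 11110010 → 4-byte char (#7). Advance 4.
Byte at offset 27: 0xF3 = 11110011 → 4-byte char (#8). Advance 4.
Byte at offset 31: 0xCD = 11001101 → 2-byte char (#9). Advance 2.
Byte at offset 33: 0xE3 = 11100011 → 3-byte char (#10). Advance 3.
Reached end at offset 36 after 10 code points.

10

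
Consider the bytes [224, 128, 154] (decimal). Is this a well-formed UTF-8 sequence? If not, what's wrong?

invalid (overlong encoding)

Leading byte 0xE0 = 11100000 → 3-byte form.
Continuation bytes all match 10xxxxxx. Payload decodes to 0x1A.
But 0x1A < 0x800, the minimum for a 3-byte sequence — this is an overlong encoding.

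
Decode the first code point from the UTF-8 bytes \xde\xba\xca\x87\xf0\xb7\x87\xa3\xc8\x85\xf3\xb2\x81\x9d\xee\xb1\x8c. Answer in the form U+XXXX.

U+07BA

Offset 0: leading byte 0xDE = 11011110 → 2-byte char #1 = DE BA.
Leading byte 0xDE = 11011110 matches 110xxxxx → 2-byte sequence.
Byte 1: 0xDE = 11011110, payload 11110 (5 bits).
Byte 2: 0xBA = 10111010 (10xxxxxx ✓), payload 111010.
Concatenate: 11110111010 = 0x7BA (11 bits → U+07BA).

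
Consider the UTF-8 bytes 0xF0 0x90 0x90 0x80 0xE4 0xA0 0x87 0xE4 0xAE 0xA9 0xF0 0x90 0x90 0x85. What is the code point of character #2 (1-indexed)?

U+4807

Offset 0: leading byte 0xF0 = 11110000 → 4-byte char #1 = F0 90 90 80.
Offset 4: leading byte 0xE4 = 11100100 → 3-byte char #2 = E4 A0 87.
Leading byte 0xE4 = 11100100 matches 1110xxxx → 3-byte sequence.
Byte 1: 0xE4 = 11100100, payload 0100 (4 bits).
Byte 2: 0xA0 = 10100000 (10xxxxxx ✓), payload 100000.
Byte 3: 0x87 = 10000111 (10xxxxxx ✓), payload 000111.
Concatenate: 0100100000000111 = 0x4807 (16 bits → U+4807).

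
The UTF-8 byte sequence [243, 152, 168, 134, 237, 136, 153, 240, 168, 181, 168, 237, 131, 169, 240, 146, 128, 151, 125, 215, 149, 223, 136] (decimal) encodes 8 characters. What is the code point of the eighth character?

Offset 0: leading byte 0xF3 = 11110011 → 4-byte char #1 = F3 98 A8 86.
Offset 4: leading byte 0xED = 11101101 → 3-byte char #2 = ED 88 99.
Offset 7: leading byte 0xF0 = 11110000 → 4-byte char #3 = F0 A8 B5 A8.
Offset 11: leading byte 0xED = 11101101 → 3-byte char #4 = ED 83 A9.
Offset 14: leading byte 0xF0 = 11110000 → 4-byte char #5 = F0 92 80 97.
Offset 18: leading byte 0x7D = 01111101 → 1-byte char #6 = 7D.
Offset 19: leading byte 0xD7 = 11010111 → 2-byte char #7 = D7 95.
Offset 21: leading byte 0xDF = 11011111 → 2-byte char #8 = DF 88.
Leading byte 0xDF = 11011111 matches 110xxxxx → 2-byte sequence.
Byte 1: 0xDF = 11011111, payload 11111 (5 bits).
Byte 2: 0x88 = 10001000 (10xxxxxx ✓), payload 001000.
Concatenate: 11111001000 = 0x7C8 (11 bits → U+07C8).

U+07C8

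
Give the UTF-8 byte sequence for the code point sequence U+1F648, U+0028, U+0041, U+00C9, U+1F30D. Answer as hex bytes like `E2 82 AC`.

U+1F648: 4-byte form → F0 9F 99 88.
U+0028: 1-byte form → 28.
U+0041: 1-byte form → 41.
U+00C9: 2-byte form → C3 89.
U+1F30D: 4-byte form → F0 9F 8C 8D.
Concatenated (12 bytes): F0 9F 99 88 28 41 C3 89 F0 9F 8C 8D.

F0 9F 99 88 28 41 C3 89 F0 9F 8C 8D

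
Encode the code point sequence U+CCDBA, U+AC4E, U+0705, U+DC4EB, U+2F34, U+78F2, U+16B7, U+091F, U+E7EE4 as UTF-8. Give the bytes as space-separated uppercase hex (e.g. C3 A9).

F3 8C B6 BA EA B1 8E DC 85 F3 9C 93 AB E2 BC B4 E7 A3 B2 E1 9A B7 E0 A4 9F F3 A7 BB A4

U+CCDBA: 4-byte form → F3 8C B6 BA.
U+AC4E: 3-byte form → EA B1 8E.
U+0705: 2-byte form → DC 85.
U+DC4EB: 4-byte form → F3 9C 93 AB.
U+2F34: 3-byte form → E2 BC B4.
U+78F2: 3-byte form → E7 A3 B2.
U+16B7: 3-byte form → E1 9A B7.
U+091F: 3-byte form → E0 A4 9F.
U+E7EE4: 4-byte form → F3 A7 BB A4.
Concatenated (29 bytes): F3 8C B6 BA EA B1 8E DC 85 F3 9C 93 AB E2 BC B4 E7 A3 B2 E1 9A B7 E0 A4 9F F3 A7 BB A4.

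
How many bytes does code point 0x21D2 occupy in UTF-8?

U+21D2 = 0x21D2. UTF-8 uses 1 byte below 0x80, 2 below 0x800, 3 below 0x10000, 4 up to 0x10FFFF. 0x21D2 is in U+0800–U+FFFF → 3 bytes.

3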